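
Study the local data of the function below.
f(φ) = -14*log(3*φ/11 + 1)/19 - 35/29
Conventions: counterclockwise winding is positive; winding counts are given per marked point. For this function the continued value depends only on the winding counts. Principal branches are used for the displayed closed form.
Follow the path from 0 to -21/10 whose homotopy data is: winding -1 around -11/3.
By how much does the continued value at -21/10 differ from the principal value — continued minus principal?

Continued minus principal equals (28/19)*pi*i.

The rational part is single-valued and drops out of the difference; each branch term changes only by its own monodromy.
(-14/19)*log(1 - φ/(-11/3)): each positive loop around -11/3 adds 2*pi*i to the log, so winding -1 contributes (-14/19)*(-1)*2*pi*i = (28/19)*pi*i.
Summing the contributions at φ = -21/10 gives (28/19)*pi*i.


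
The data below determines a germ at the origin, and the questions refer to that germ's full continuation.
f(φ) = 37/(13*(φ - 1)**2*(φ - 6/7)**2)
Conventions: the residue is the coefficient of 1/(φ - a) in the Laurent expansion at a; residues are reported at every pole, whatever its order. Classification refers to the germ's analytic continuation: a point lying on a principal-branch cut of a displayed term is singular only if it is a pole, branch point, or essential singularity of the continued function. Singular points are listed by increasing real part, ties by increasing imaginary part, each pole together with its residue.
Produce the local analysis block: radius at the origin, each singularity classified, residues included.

Radius of convergence at 0: 6/7.
At 6/7: a pole of order 2; residue 25382/13.
At 1: a pole of order 2; residue -25382/13.

Denominator factor (φ - 6/7)^2: pole of order 2 at 6/7, modulus 6/7.
Denominator factor (φ - 1)^2: pole of order 2 at 1, modulus 1.
The radius of convergence is the smallest modulus among the singular points: 6/7.
At the order-2 pole 6/7 set g(φ) = (φ - (6/7))^2*f(φ) = 37/(13*(φ - 1)**2).
Order-2 pole: residue = g'(a); g'(6/7) = 25382/13, so the residue is 25382/13.
At the order-2 pole 1 set g(φ) = (φ - (1))^2*f(φ) = 37/(13*(φ - 6/7)**2).
Order-2 pole: residue = g'(a); g'(1) = -25382/13, so the residue is -25382/13.
List the singular points by increasing real part (a conjugate pair: the negative imaginary part first).


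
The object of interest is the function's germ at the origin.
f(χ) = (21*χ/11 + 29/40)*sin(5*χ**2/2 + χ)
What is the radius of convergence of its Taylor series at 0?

The factor sin(5*χ**2/2 + χ) is entire and contributes no finite singular point.
The polynomial part has no poles.
No finite singular points: the Taylor series at 0 converges everywhere.

The radius of convergence is infinite.


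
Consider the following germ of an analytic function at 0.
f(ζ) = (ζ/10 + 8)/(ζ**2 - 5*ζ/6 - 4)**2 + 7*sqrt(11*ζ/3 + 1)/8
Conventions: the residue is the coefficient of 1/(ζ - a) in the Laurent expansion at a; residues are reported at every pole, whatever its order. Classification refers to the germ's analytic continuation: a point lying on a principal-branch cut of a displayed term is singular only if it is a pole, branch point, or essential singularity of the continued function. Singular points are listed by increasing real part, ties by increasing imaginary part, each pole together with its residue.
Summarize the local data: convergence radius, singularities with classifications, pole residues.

Denominator factor (ζ**2 - 5*ζ/6 - 4)^2: discriminant 601/36, real irrational roots 5/12 + (1/12)*sqrt(601) and 5/12 - (1/12)*sqrt(601); poles of order 2, moduli 5/12 + (1/12)*sqrt(601) and -5/12 + (1/12)*sqrt(601).
Branch term (7/8)*sqrt(1 - ζ/(-3/11)): its argument vanishes at ζ = -3/11, a square-root branch point, modulus 3/11.
The radius of convergence is the smallest modulus among the singular points: 3/11.
The branch term is analytic at 5/12 - (1/12)*sqrt(601) and contributes nothing to the residue; only the rational part matters.
The factor ζ**2 - 5*ζ/6 - 4 splits as (ζ - a)(ζ - a') with a = 5/12 - (1/12)*sqrt(601), a' = 5/12 + (1/12)*sqrt(601). At the order-2 pole a set g(ζ) = (ζ - a)^2*(rational part) = [ζ/10 + 8] / (ζ - a')^2.
Order-2 pole: residue = g'(a); g'(5/12 - (1/12)*sqrt(601)) = (3474/361201)*sqrt(601), so the residue is (3474/361201)*sqrt(601).
The branch term is analytic at 5/12 + (1/12)*sqrt(601) and contributes nothing to the residue; only the rational part matters.
The factor ζ**2 - 5*ζ/6 - 4 splits as (ζ - a)(ζ - a') with a = 5/12 + (1/12)*sqrt(601), a' = 5/12 - (1/12)*sqrt(601). At the order-2 pole a set g(ζ) = (ζ - a)^2*(rational part) = [ζ/10 + 8] / (ζ - a')^2.
Order-2 pole: residue = g'(a); g'(5/12 + (1/12)*sqrt(601)) = -(3474/361201)*sqrt(601), so the residue is -(3474/361201)*sqrt(601).
List the singular points by increasing real part (a conjugate pair: the negative imaginary part first).

Radius of convergence at 0: 3/11.
At 5/12 - (1/12)*sqrt(601): a pole of order 2; residue (3474/361201)*sqrt(601).
At -3/11: an algebraic (square-root) branch point.
At 5/12 + (1/12)*sqrt(601): a pole of order 2; residue -(3474/361201)*sqrt(601).


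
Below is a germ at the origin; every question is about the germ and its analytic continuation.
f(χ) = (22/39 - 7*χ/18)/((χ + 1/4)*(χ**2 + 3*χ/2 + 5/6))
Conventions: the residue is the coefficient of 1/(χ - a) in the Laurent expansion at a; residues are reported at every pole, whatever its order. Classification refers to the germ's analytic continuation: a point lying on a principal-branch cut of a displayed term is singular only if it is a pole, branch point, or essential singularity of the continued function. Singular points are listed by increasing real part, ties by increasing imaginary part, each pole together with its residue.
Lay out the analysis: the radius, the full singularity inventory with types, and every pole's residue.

Radius of convergence at 0: 1/4.
At (-3/4) - ((1/12)*sqrt(39))*i: a pole of order 1; residue (-619/975) - ((5989/38025)*sqrt(39))*i.
At (-3/4) + ((1/12)*sqrt(39))*i: a pole of order 1; residue (-619/975) + ((5989/38025)*sqrt(39))*i.
At -1/4: a pole of order 1; residue 1238/975.

Denominator factor (χ + 1/4): pole of order 1 at -1/4, modulus 1/4.
Denominator factor (χ**2 + 3*χ/2 + 5/6): discriminant -13/12, complex-conjugate roots (-3/4) + ((1/12)*sqrt(39))*i and (-3/4) - ((1/12)*sqrt(39))*i; poles of order 1, moduli (1/6)*sqrt(30) and (1/6)*sqrt(30).
The radius of convergence is the smallest modulus among the singular points: 1/4.
The factor χ**2 + 3*χ/2 + 5/6 splits as (χ - a)(χ - a') with a = (-3/4) - ((1/12)*sqrt(39))*i, a' = (-3/4) + ((1/12)*sqrt(39))*i. At the order-1 pole a set g(χ) = (χ - a)*f(χ) = [(22/39 - 7*χ/18)/(χ + 1/4)] / (χ - a').
Simple pole: residue = g(a) at a = (-3/4) - ((1/12)*sqrt(39))*i, which is (-619/975) - ((5989/38025)*sqrt(39))*i.
The factor χ**2 + 3*χ/2 + 5/6 splits as (χ - a)(χ - a') with a = (-3/4) + ((1/12)*sqrt(39))*i, a' = (-3/4) - ((1/12)*sqrt(39))*i. At the order-1 pole a set g(χ) = (χ - a)*f(χ) = [(22/39 - 7*χ/18)/(χ + 1/4)] / (χ - a').
Simple pole: residue = g(a) at a = (-3/4) + ((1/12)*sqrt(39))*i, which is (-619/975) + ((5989/38025)*sqrt(39))*i.
At the order-1 pole -1/4 set g(χ) = (χ - (-1/4))*f(χ) = (22/39 - 7*χ/18)/(χ**2 + 3*χ/2 + 5/6).
Simple pole: residue = g(a) at a = -1/4, which is 1238/975.
List the singular points by increasing real part (a conjugate pair: the negative imaginary part first).


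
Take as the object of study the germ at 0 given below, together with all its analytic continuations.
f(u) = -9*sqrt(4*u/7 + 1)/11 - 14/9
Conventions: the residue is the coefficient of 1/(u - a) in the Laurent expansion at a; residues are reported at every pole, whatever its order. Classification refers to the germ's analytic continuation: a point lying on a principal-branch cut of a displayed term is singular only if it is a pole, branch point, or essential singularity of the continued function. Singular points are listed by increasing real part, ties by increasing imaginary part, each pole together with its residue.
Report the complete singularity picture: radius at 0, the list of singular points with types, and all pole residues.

Branch term (-9/11)*sqrt(1 - u/(-7/4)): its argument vanishes at u = -7/4, a square-root branch point, modulus 7/4.
The radius of convergence is the smallest modulus among the singular points: 7/4.

Radius of convergence at 0: 7/4.
At -7/4: an algebraic (square-root) branch point.


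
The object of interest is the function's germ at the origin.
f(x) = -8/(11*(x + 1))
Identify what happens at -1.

The denominator factor x + 1 vanishes at -1 and appears to the power 1; the numerator there equals -8/11, nonzero, and no other factor vanishes.
Hence a pole whose order is the multiplicity, 1.

The point is a pole of order 1.


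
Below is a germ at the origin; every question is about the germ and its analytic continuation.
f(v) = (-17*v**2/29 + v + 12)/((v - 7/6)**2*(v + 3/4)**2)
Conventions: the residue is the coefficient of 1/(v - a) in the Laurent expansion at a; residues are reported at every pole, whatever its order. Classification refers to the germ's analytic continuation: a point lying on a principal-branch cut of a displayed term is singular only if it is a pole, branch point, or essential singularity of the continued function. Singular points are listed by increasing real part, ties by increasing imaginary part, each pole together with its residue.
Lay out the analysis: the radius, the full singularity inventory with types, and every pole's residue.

Radius of convergence at 0: 3/4.
At -3/4: a pole of order 2; residue 1274976/352843.
At 7/6: a pole of order 2; residue -1274976/352843.

Denominator factor (v + 3/4)^2: pole of order 2 at -3/4, modulus 3/4.
Denominator factor (v - 7/6)^2: pole of order 2 at 7/6, modulus 7/6.
The radius of convergence is the smallest modulus among the singular points: 3/4.
At the order-2 pole -3/4 set g(v) = (v - (-3/4))^2*f(v) = (-17*v**2/29 + v + 12)/(v - 7/6)**2.
Order-2 pole: residue = g'(a); g'(-3/4) = 1274976/352843, so the residue is 1274976/352843.
At the order-2 pole 7/6 set g(v) = (v - (7/6))^2*f(v) = (-17*v**2/29 + v + 12)/(v + 3/4)**2.
Order-2 pole: residue = g'(a); g'(7/6) = -1274976/352843, so the residue is -1274976/352843.
List the singular points by increasing real part (a conjugate pair: the negative imaginary part first).


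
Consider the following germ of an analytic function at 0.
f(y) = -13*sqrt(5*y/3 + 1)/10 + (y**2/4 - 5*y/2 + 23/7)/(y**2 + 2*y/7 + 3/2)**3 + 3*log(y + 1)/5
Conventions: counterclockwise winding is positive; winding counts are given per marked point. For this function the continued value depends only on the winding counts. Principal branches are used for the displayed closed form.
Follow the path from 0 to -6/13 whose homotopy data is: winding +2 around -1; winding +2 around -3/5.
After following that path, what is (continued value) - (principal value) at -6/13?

The rational part is single-valued and drops out of the difference; each branch term changes only by its own monodromy.
(3/5)*log(1 - y/(-1)): each positive loop around -1 adds 2*pi*i to the log, so winding +2 contributes (3/5)*(2)*2*pi*i = (12/5)*pi*i.
(-13/10)*sqrt(1 - y/(-3/5)): winding +2 is even, the square root returns to the same sheet, contribution 0.
Summing the contributions at y = -6/13 gives (12/5)*pi*i.

Continued minus principal equals (12/5)*pi*i.


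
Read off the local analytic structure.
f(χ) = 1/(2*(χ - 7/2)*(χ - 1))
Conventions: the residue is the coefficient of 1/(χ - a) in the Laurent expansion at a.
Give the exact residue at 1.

At the order-1 pole 1 set g(χ) = (χ - (1))*f(χ) = 1/(2*(χ - 7/2)).
Simple pole: residue = g(a) at a = 1, which is -1/5.

The residue is -1/5.


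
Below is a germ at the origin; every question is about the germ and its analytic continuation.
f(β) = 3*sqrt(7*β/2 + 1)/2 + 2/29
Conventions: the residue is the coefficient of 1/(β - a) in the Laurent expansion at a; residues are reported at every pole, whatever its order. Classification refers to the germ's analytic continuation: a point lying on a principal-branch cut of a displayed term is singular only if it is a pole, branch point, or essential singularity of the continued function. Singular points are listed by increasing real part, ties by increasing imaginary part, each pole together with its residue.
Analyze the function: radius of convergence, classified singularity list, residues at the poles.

Branch term (3/2)*sqrt(1 - β/(-2/7)): its argument vanishes at β = -2/7, a square-root branch point, modulus 2/7.
The radius of convergence is the smallest modulus among the singular points: 2/7.

Radius of convergence at 0: 2/7.
At -2/7: an algebraic (square-root) branch point.


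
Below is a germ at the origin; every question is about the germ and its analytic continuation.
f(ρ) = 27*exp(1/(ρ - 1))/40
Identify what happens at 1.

The exponent 1/(ρ - (1)) has a pole at 1, so exp(1/(ρ - (1))) takes every nonzero value near it: an essential singularity (not a pole of any order).

The point is an essential singularity.


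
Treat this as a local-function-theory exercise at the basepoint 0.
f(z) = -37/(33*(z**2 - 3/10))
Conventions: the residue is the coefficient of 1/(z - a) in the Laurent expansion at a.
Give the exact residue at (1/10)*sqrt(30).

The factor z**2 - 3/10 splits as (z - a)(z - a') with a = (1/10)*sqrt(30), a' = -(1/10)*sqrt(30). At the order-1 pole a set g(z) = (z - a)*f(z) = [-37/33] / (z - a').
Simple pole: residue = g(a) at a = (1/10)*sqrt(30), which is -(37/198)*sqrt(30).

The residue is -(37/198)*sqrt(30).


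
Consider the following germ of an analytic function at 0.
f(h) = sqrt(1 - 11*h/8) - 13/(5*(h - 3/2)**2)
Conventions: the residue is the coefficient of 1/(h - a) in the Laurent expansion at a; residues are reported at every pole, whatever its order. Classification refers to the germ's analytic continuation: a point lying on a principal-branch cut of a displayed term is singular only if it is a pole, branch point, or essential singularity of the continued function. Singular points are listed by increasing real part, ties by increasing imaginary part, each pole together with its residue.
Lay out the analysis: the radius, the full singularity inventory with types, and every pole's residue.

Radius of convergence at 0: 8/11.
At 8/11: an algebraic (square-root) branch point.
At 3/2: a pole of order 2; residue 0.

Denominator factor (h - 3/2)^2: pole of order 2 at 3/2, modulus 3/2.
Branch term (1)*sqrt(1 - h/(8/11)): its argument vanishes at h = 8/11, a square-root branch point, modulus 8/11.
The radius of convergence is the smallest modulus among the singular points: 8/11.
The branch term is analytic at 3/2 and contributes nothing to the residue; only the rational part matters.
At the order-2 pole 3/2 set g(h) = (h - (3/2))^2*(rational part) = -13/5.
Order-2 pole: residue = g'(a); g'(3/2) = 0, so the residue is 0.
List the singular points by increasing real part (a conjugate pair: the negative imaginary part first).


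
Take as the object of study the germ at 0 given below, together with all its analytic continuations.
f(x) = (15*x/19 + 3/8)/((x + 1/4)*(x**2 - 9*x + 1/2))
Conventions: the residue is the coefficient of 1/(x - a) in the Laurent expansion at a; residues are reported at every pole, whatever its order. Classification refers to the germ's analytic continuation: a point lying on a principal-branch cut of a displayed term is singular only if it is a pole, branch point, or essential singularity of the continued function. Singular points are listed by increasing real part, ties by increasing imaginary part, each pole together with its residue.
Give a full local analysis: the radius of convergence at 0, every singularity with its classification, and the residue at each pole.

Denominator factor (x**2 - 9*x + 1/2): discriminant 79, real irrational roots 9/2 + (1/2)*sqrt(79) and 9/2 - (1/2)*sqrt(79); poles of order 1, moduli 9/2 + (1/2)*sqrt(79) and 9/2 - (1/2)*sqrt(79).
Denominator factor (x + 1/4): pole of order 1 at -1/4, modulus 1/4.
The radius of convergence is the smallest modulus among the singular points: 9/2 - (1/2)*sqrt(79).
At the order-1 pole -1/4 set g(x) = (x - (-1/4))*f(x) = (15*x/19 + 3/8)/(x**2 - 9*x + 1/2).
Simple pole: residue = g(a) at a = -1/4, which is 6/95.
The factor x**2 - 9*x + 1/2 splits as (x - a)(x - a') with a = 9/2 - (1/2)*sqrt(79), a' = 9/2 + (1/2)*sqrt(79). At the order-1 pole a set g(x) = (x - a)*f(x) = [(15*x/19 + 3/8)/(x + 1/4)] / (x - a').
Simple pole: residue = g(a) at a = 9/2 - (1/2)*sqrt(79), which is -3/95 - (207/15010)*sqrt(79).
The factor x**2 - 9*x + 1/2 splits as (x - a)(x - a') with a = 9/2 + (1/2)*sqrt(79), a' = 9/2 - (1/2)*sqrt(79). At the order-1 pole a set g(x) = (x - a)*f(x) = [(15*x/19 + 3/8)/(x + 1/4)] / (x - a').
Simple pole: residue = g(a) at a = 9/2 + (1/2)*sqrt(79), which is -3/95 + (207/15010)*sqrt(79).
List the singular points by increasing real part (a conjugate pair: the negative imaginary part first).

Radius of convergence at 0: 9/2 - (1/2)*sqrt(79).
At -1/4: a pole of order 1; residue 6/95.
At 9/2 - (1/2)*sqrt(79): a pole of order 1; residue -3/95 - (207/15010)*sqrt(79).
At 9/2 + (1/2)*sqrt(79): a pole of order 1; residue -3/95 + (207/15010)*sqrt(79).


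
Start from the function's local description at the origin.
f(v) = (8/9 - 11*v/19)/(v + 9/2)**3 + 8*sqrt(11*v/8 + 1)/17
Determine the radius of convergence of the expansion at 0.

Denominator factor (v + 9/2)^3: pole of order 3 at -9/2, modulus 9/2.
Branch term (8/17)*sqrt(1 - v/(-8/11)): its argument vanishes at v = -8/11, a square-root branch point, modulus 8/11.
The radius of convergence is the smallest modulus among the singular points: 8/11.

The radius of convergence is 8/11.


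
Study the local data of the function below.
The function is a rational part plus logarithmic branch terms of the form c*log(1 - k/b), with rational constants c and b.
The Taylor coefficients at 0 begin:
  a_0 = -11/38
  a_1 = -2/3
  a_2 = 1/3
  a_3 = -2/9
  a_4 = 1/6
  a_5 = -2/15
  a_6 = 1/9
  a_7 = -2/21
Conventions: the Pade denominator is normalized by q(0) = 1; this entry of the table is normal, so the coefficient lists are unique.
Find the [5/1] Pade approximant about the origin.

Taylor coefficients needed (read off): a_0 = -11/38, a_1 = -2/3, a_2 = 1/3, a_3 = -2/9, a_4 = 1/6, a_5 = -2/15, a_6 = 1/9.
Write the denominator as Q(k) = 1 + q1*k. Requiring Q*f - P = O(k^7) with deg P <= 5 kills the coefficients of k^6..k^6 in Q*f:
  k^6: a_6 + q1*a_5 = 0, i.e. 1/9 + (-2/15)*q1 = 0.
Solving this linear system: q1 = 5/6.
The numerator is Q*f truncated at degree 5: P0 = a_0 = -11/38; P1 = a_1 + q1*a_0 = -69/76; P2 = a_2 + q1*a_1 = -2/9; P3 = a_3 + q1*a_2 = 1/18; P4 = a_4 + q1*a_3 = -1/54; P5 = a_5 + q1*a_4 = 1/180.

The Pade approximant has numerator coefficients [-11/38, -69/76, -2/9, 1/18, -1/54, 1/180]; denominator coefficients [1, 5/6].


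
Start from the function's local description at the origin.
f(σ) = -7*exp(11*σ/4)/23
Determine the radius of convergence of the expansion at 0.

The factor exp(11*σ/4) is entire and contributes no finite singular point.
The polynomial part has no poles.
No finite singular points: the Taylor series at 0 converges everywhere.

The radius of convergence is infinite.


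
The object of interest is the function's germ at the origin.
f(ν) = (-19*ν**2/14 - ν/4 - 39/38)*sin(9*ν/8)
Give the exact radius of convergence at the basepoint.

The factor sin(9*ν/8) is entire and contributes no finite singular point.
The polynomial part has no poles.
No finite singular points: the Taylor series at 0 converges everywhere.

The radius of convergence is infinite.


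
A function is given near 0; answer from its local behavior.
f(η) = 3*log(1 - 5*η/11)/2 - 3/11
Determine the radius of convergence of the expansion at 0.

The radius of convergence is 11/5.

Branch term (3/2)*log(1 - η/(11/5)): its argument vanishes at η = 11/5, a logarithmic branch point, modulus 11/5.
The radius of convergence is the smallest modulus among the singular points: 11/5.


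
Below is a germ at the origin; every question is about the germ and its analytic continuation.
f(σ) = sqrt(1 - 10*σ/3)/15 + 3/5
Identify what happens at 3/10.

The term (1/15)*sqrt(1 - σ/(3/10)) has argument 1 - 3/10/(3/10) = 0 at 3/10: a square-root (algebraic, two-sheeted) branch point; the remaining terms are analytic or single-valued there.

The point is an algebraic (square-root) branch point.


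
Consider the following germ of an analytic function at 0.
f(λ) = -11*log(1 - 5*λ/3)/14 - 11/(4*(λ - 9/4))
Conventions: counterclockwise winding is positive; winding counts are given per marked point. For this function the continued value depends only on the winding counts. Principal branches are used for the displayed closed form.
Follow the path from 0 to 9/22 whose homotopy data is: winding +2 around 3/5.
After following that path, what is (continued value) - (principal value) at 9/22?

The rational part is single-valued and drops out of the difference; each branch term changes only by its own monodromy.
(-11/14)*log(1 - λ/(3/5)): each positive loop around 3/5 adds 2*pi*i to the log, so winding +2 contributes (-11/14)*(2)*2*pi*i = -(22/7)*pi*i.
Summing the contributions at λ = 9/22 gives -(22/7)*pi*i.

Continued minus principal equals -(22/7)*pi*i.


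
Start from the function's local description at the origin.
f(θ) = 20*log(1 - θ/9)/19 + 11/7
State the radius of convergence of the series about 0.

The radius of convergence is 9.

Branch term (20/19)*log(1 - θ/(9)): its argument vanishes at θ = 9, a logarithmic branch point, modulus 9.
The radius of convergence is the smallest modulus among the singular points: 9.


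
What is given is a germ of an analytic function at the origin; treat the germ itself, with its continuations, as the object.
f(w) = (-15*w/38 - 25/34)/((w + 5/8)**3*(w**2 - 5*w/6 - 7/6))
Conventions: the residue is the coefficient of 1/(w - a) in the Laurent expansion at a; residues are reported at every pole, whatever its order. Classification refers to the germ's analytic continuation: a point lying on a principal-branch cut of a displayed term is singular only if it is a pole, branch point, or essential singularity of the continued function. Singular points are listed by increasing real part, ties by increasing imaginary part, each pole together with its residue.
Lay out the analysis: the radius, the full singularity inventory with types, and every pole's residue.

Denominator factor (w + 5/8)^3: pole of order 3 at -5/8, modulus 5/8.
Denominator factor (w**2 - 5*w/6 - 7/6): discriminant 193/36, real irrational roots 5/12 + (1/12)*sqrt(193) and 5/12 - (1/12)*sqrt(193); poles of order 1, moduli 5/12 + (1/12)*sqrt(193) and -5/12 + (1/12)*sqrt(193).
The radius of convergence is the smallest modulus among the singular points: 5/8.
The factor w**2 - 5*w/6 - 7/6 splits as (w - a)(w - a') with a = 5/12 - (1/12)*sqrt(193), a' = 5/12 + (1/12)*sqrt(193). At the order-1 pole a set g(w) = (w - a)*f(w) = [(-15*w/38 - 25/34)/(w + 5/8)**3] / (w - a').
Simple pole: residue = g(a) at a = 5/12 - (1/12)*sqrt(193), which is -2326627200/38000627 - (1899615360/431418883)*sqrt(193).
At the order-3 pole -5/8 set g(w) = (w - (-5/8))^3*f(w) = (-15*w/38 - 25/34)/(w**2 - 5*w/6 - 7/6).
Order-3 pole: residue = g''(a)/2; g''(-5/8) = 9306508800/38000627, so the residue is 4653254400/38000627.
The factor w**2 - 5*w/6 - 7/6 splits as (w - a)(w - a') with a = 5/12 + (1/12)*sqrt(193), a' = 5/12 - (1/12)*sqrt(193). At the order-1 pole a set g(w) = (w - a)*f(w) = [(-15*w/38 - 25/34)/(w + 5/8)**3] / (w - a').
Simple pole: residue = g(a) at a = 5/12 + (1/12)*sqrt(193), which is -2326627200/38000627 + (1899615360/431418883)*sqrt(193).
List the singular points by increasing real part (a conjugate pair: the negative imaginary part first).

Radius of convergence at 0: 5/8.
At 5/12 - (1/12)*sqrt(193): a pole of order 1; residue -2326627200/38000627 - (1899615360/431418883)*sqrt(193).
At -5/8: a pole of order 3; residue 4653254400/38000627.
At 5/12 + (1/12)*sqrt(193): a pole of order 1; residue -2326627200/38000627 + (1899615360/431418883)*sqrt(193).


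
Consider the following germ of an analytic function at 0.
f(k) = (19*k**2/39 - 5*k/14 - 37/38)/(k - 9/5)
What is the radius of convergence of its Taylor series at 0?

Denominator factor (k - 9/5): pole of order 1 at 9/5, modulus 9/5.
The radius of convergence is the smallest modulus among the singular points: 9/5.

The radius of convergence is 9/5.


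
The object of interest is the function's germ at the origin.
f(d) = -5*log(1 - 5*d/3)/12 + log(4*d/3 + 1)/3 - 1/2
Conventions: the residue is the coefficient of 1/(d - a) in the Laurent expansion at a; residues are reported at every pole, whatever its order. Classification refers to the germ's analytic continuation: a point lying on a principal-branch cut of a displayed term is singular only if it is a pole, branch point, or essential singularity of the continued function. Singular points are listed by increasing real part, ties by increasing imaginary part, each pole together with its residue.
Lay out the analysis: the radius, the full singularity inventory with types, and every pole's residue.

Radius of convergence at 0: 3/5.
At -3/4: a logarithmic branch point.
At 3/5: a logarithmic branch point.

Branch term (-5/12)*log(1 - d/(3/5)): its argument vanishes at d = 3/5, a logarithmic branch point, modulus 3/5.
Branch term (1/3)*log(1 - d/(-3/4)): its argument vanishes at d = -3/4, a logarithmic branch point, modulus 3/4.
The radius of convergence is the smallest modulus among the singular points: 3/5.
List the singular points by increasing real part (a conjugate pair: the negative imaginary part first).


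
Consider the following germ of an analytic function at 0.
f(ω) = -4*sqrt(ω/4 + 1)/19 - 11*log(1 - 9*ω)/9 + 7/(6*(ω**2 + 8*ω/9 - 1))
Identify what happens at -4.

The point is an algebraic (square-root) branch point.

The term (-4/19)*sqrt(1 - ω/(-4)) has argument 1 - -4/(-4) = 0 at -4: a square-root (algebraic, two-sheeted) branch point; the remaining terms are analytic or single-valued there.


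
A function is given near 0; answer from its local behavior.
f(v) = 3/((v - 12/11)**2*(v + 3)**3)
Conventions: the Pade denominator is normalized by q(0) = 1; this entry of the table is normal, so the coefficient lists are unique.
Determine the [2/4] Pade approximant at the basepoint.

Taylor coefficients needed (expand at 0): a_0 = 121/1296, a_1 = 605/7776, a_2 = 7865/62208, a_3 = 36905/279936, a_4 = 4104925/26873856, a_5 = 2887907/17915904, a_6 = 220264165/1289945088.
Write the denominator as Q(v) = 1 + q1*v + q2*v^2 + q3*v^3 + q4*v^4. Requiring Q*f - P = O(v^7) with deg P <= 2 kills the coefficients of v^3..v^6 in Q*f:
  v^3: a_3 + q1*a_2 + q2*a_1 + q3*a_0 = 0, i.e. 36905/279936 + (7865/62208)*q1 + (605/7776)*q2 + (121/1296)*q3 = 0.
  v^4: a_4 + q1*a_3 + q2*a_2 + q3*a_1 + q4*a_0 = 0, i.e. 4104925/26873856 + (36905/279936)*q1 + (7865/62208)*q2 + (605/7776)*q3 + (121/1296)*q4 = 0.
  v^5: a_5 + q1*a_4 + q2*a_3 + q3*a_2 + q4*a_1 = 0, i.e. 2887907/17915904 + (4104925/26873856)*q1 + (36905/279936)*q2 + (7865/62208)*q3 + (605/7776)*q4 = 0.
  v^6: a_6 + q1*a_5 + q2*a_4 + q3*a_3 + q4*a_2 = 0, i.e. 220264165/1289945088 + (2887907/17915904)*q1 + (4104925/26873856)*q2 + (36905/279936)*q3 + (7865/62208)*q4 = 0.
Solving this linear system: q1 = -155/153, q2 = -1973/4080, q3 = 5329/14688, q4 = 9713/66096.
The numerator is Q*f truncated at degree 2: P0 = a_0 = 121/1296; P1 = a_1 + q1*a_0 = -6655/396576; P2 = a_2 + q1*a_1 + q2*a_0 = 14641/5948640.

The Pade approximant has numerator coefficients [121/1296, -6655/396576, 14641/5948640]; denominator coefficients [1, -155/153, -1973/4080, 5329/14688, 9713/66096].


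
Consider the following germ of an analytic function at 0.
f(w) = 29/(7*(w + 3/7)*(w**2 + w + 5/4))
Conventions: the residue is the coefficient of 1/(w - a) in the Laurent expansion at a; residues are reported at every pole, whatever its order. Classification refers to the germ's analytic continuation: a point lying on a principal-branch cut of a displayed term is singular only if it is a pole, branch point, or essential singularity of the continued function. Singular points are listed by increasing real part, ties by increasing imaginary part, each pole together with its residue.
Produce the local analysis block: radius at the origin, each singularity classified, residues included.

Radius of convergence at 0: 3/7.
At (-1/2) - (1)*i: a pole of order 1; residue (-406/197) - (29/197)*i.
At (-1/2) + (1)*i: a pole of order 1; residue (-406/197) + (29/197)*i.
At -3/7: a pole of order 1; residue 812/197.

Denominator factor (w + 3/7): pole of order 1 at -3/7, modulus 3/7.
Denominator factor (w**2 + w + 5/4): discriminant -4, complex-conjugate roots (-1/2) + (1)*i and (-1/2) - (1)*i; poles of order 1, moduli (1/2)*sqrt(5) and (1/2)*sqrt(5).
The radius of convergence is the smallest modulus among the singular points: 3/7.
The factor w**2 + w + 5/4 splits as (w - a)(w - a') with a = (-1/2) - (1)*i, a' = (-1/2) + (1)*i. At the order-1 pole a set g(w) = (w - a)*f(w) = [29/(7*(w + 3/7))] / (w - a').
Simple pole: residue = g(a) at a = (-1/2) - (1)*i, which is (-406/197) - (29/197)*i.
The factor w**2 + w + 5/4 splits as (w - a)(w - a') with a = (-1/2) + (1)*i, a' = (-1/2) - (1)*i. At the order-1 pole a set g(w) = (w - a)*f(w) = [29/(7*(w + 3/7))] / (w - a').
Simple pole: residue = g(a) at a = (-1/2) + (1)*i, which is (-406/197) + (29/197)*i.
At the order-1 pole -3/7 set g(w) = (w - (-3/7))*f(w) = 29/(7*(w**2 + w + 5/4)).
Simple pole: residue = g(a) at a = -3/7, which is 812/197.
List the singular points by increasing real part (a conjugate pair: the negative imaginary part first).


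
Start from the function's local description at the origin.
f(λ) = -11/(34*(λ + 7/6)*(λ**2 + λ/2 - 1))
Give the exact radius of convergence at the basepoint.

Denominator factor (λ**2 + λ/2 - 1): discriminant 17/4, real irrational roots -1/4 + (1/4)*sqrt(17) and -1/4 - (1/4)*sqrt(17); poles of order 1, moduli -1/4 + (1/4)*sqrt(17) and 1/4 + (1/4)*sqrt(17).
Denominator factor (λ + 7/6): pole of order 1 at -7/6, modulus 7/6.
The radius of convergence is the smallest modulus among the singular points: -1/4 + (1/4)*sqrt(17).

The radius of convergence is -1/4 + (1/4)*sqrt(17).


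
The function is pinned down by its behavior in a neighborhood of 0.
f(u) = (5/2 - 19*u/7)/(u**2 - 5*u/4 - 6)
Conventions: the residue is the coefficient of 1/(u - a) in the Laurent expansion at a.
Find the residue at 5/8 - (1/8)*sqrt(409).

The factor u**2 - 5*u/4 - 6 splits as (u - a)(u - a') with a = 5/8 - (1/8)*sqrt(409), a' = 5/8 + (1/8)*sqrt(409). At the order-1 pole a set g(u) = (u - a)*f(u) = [5/2 - 19*u/7] / (u - a').
Simple pole: residue = g(a) at a = 5/8 - (1/8)*sqrt(409), which is -19/14 - (45/5726)*sqrt(409).

The residue is -19/14 - (45/5726)*sqrt(409).


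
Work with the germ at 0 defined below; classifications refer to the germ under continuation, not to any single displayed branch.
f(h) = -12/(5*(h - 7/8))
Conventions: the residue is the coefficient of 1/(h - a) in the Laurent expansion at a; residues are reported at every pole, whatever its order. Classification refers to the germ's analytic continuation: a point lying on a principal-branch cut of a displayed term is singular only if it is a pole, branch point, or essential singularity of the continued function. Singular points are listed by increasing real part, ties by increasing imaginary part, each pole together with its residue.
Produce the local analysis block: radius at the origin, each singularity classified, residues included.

Radius of convergence at 0: 7/8.
At 7/8: a pole of order 1; residue -12/5.

Denominator factor (h - 7/8): pole of order 1 at 7/8, modulus 7/8.
The radius of convergence is the smallest modulus among the singular points: 7/8.
At the order-1 pole 7/8 set g(h) = (h - (7/8))*f(h) = -12/5.
Simple pole: residue = g(a) at a = 7/8, which is -12/5.


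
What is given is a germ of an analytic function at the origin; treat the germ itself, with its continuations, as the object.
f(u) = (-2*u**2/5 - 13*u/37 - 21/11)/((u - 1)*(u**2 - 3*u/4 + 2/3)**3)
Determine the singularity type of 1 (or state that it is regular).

The denominator factor u - 1 vanishes at 1 and appears to the power 1; the numerator there equals -5414/2035, nonzero, and no other factor vanishes.
Hence a pole whose order is the multiplicity, 1.

The point is a pole of order 1.


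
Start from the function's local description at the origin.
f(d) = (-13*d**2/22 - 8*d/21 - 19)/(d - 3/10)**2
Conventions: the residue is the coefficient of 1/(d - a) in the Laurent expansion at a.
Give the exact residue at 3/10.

The residue is -1699/2310.

At the order-2 pole 3/10 set g(d) = (d - (3/10))^2*f(d) = -13*d**2/22 - 8*d/21 - 19.
Order-2 pole: residue = g'(a); g'(3/10) = -1699/2310, so the residue is -1699/2310.


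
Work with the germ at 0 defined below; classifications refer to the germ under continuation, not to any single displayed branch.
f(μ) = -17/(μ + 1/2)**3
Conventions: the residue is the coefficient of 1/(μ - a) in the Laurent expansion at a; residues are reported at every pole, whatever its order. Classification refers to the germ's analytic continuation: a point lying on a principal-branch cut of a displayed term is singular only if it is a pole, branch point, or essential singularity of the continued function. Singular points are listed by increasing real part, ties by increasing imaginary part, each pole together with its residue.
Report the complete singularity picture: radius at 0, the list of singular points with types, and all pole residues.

Denominator factor (μ + 1/2)^3: pole of order 3 at -1/2, modulus 1/2.
The radius of convergence is the smallest modulus among the singular points: 1/2.
At the order-3 pole -1/2 set g(μ) = (μ - (-1/2))^3*f(μ) = -17.
Order-3 pole: residue = g''(a)/2; g''(-1/2) = 0, so the residue is 0.

Radius of convergence at 0: 1/2.
At -1/2: a pole of order 3; residue 0.


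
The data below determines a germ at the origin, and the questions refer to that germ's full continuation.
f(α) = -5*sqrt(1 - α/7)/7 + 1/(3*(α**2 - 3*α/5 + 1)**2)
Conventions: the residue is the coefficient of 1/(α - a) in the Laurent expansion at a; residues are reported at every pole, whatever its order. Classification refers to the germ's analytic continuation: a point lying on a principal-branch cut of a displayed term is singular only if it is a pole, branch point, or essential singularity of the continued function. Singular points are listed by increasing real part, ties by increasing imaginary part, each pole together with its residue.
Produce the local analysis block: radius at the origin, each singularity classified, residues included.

Radius of convergence at 0: 1.
At (3/10) - ((1/10)*sqrt(91))*i: a pole of order 2; residue ((250/24843)*sqrt(91))*i.
At (3/10) + ((1/10)*sqrt(91))*i: a pole of order 2; residue -((250/24843)*sqrt(91))*i.
At 7: an algebraic (square-root) branch point.

Denominator factor (α**2 - 3*α/5 + 1)^2: discriminant -91/25, complex-conjugate roots (3/10) + ((1/10)*sqrt(91))*i and (3/10) - ((1/10)*sqrt(91))*i; poles of order 2, moduli 1 and 1.
Branch term (-5/7)*sqrt(1 - α/(7)): its argument vanishes at α = 7, a square-root branch point, modulus 7.
The radius of convergence is the smallest modulus among the singular points: 1.
The branch term is analytic at (3/10) - ((1/10)*sqrt(91))*i and contributes nothing to the residue; only the rational part matters.
The factor α**2 - 3*α/5 + 1 splits as (α - a)(α - a') with a = (3/10) - ((1/10)*sqrt(91))*i, a' = (3/10) + ((1/10)*sqrt(91))*i. At the order-2 pole a set g(α) = (α - a)^2*(rational part) = [1/3] / (α - a')^2.
Order-2 pole: residue = g'(a); g'((3/10) - ((1/10)*sqrt(91))*i) = ((250/24843)*sqrt(91))*i, so the residue is ((250/24843)*sqrt(91))*i.
The branch term is analytic at (3/10) + ((1/10)*sqrt(91))*i and contributes nothing to the residue; only the rational part matters.
The factor α**2 - 3*α/5 + 1 splits as (α - a)(α - a') with a = (3/10) + ((1/10)*sqrt(91))*i, a' = (3/10) - ((1/10)*sqrt(91))*i. At the order-2 pole a set g(α) = (α - a)^2*(rational part) = [1/3] / (α - a')^2.
Order-2 pole: residue = g'(a); g'((3/10) + ((1/10)*sqrt(91))*i) = -((250/24843)*sqrt(91))*i, so the residue is -((250/24843)*sqrt(91))*i.
List the singular points by increasing real part (a conjugate pair: the negative imaginary part first).


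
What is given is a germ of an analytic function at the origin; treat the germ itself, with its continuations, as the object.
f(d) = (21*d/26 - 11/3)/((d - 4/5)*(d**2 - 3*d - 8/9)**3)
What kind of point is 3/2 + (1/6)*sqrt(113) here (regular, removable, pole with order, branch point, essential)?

The point is a pole of order 3.

The denominator factor d**2 - 3*d - 8/9 vanishes at 3/2 + (1/6)*sqrt(113) and appears to the power 3; the numerator there equals -383/156 + (7/52)*sqrt(113), nonzero, and no other factor vanishes.
Hence a pole whose order is the multiplicity, 3.


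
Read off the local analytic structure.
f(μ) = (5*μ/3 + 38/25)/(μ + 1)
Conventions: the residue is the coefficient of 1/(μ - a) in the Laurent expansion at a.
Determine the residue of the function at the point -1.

The residue is -11/75.

At the order-1 pole -1 set g(μ) = (μ - (-1))*f(μ) = 5*μ/3 + 38/25.
Simple pole: residue = g(a) at a = -1, which is -11/75.


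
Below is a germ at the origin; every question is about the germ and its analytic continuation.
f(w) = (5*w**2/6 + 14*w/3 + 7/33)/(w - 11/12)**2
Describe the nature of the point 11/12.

The point is a pole of order 2.

The denominator factor w - 11/12 vanishes at 11/12 and appears to the power 2; the numerator there equals 49327/9504, nonzero, and no other factor vanishes.
Hence a pole whose order is the multiplicity, 2.


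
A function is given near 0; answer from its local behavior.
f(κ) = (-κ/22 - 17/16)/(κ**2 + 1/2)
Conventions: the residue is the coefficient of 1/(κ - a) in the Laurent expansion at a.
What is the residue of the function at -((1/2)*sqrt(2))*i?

The residue is (-1/44) - ((17/32)*sqrt(2))*i.

The factor κ**2 + 1/2 splits as (κ - a)(κ - a') with a = -((1/2)*sqrt(2))*i, a' = ((1/2)*sqrt(2))*i. At the order-1 pole a set g(κ) = (κ - a)*f(κ) = [-κ/22 - 17/16] / (κ - a').
Simple pole: residue = g(a) at a = -((1/2)*sqrt(2))*i, which is (-1/44) - ((17/32)*sqrt(2))*i.


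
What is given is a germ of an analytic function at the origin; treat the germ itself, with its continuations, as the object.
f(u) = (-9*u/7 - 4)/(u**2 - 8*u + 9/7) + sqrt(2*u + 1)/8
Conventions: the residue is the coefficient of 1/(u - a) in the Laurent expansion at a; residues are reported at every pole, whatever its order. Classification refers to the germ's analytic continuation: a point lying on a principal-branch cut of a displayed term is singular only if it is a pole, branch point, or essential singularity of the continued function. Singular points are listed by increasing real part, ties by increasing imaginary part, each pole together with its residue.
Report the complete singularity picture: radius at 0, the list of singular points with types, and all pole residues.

Radius of convergence at 0: 4 - (1/7)*sqrt(721).
At -1/2: an algebraic (square-root) branch point.
At 4 - (1/7)*sqrt(721): a pole of order 1; residue -9/14 + (32/721)*sqrt(721).
At 4 + (1/7)*sqrt(721): a pole of order 1; residue -9/14 - (32/721)*sqrt(721).

Denominator factor (u**2 - 8*u + 9/7): discriminant 412/7, real irrational roots 4 + (1/7)*sqrt(721) and 4 - (1/7)*sqrt(721); poles of order 1, moduli 4 + (1/7)*sqrt(721) and 4 - (1/7)*sqrt(721).
Branch term (1/8)*sqrt(1 - u/(-1/2)): its argument vanishes at u = -1/2, a square-root branch point, modulus 1/2.
The radius of convergence is the smallest modulus among the singular points: 4 - (1/7)*sqrt(721).
The branch term is analytic at 4 - (1/7)*sqrt(721) and contributes nothing to the residue; only the rational part matters.
The factor u**2 - 8*u + 9/7 splits as (u - a)(u - a') with a = 4 - (1/7)*sqrt(721), a' = 4 + (1/7)*sqrt(721). At the order-1 pole a set g(u) = (u - a)*(rational part) = [-9*u/7 - 4] / (u - a').
Simple pole: residue = g(a) at a = 4 - (1/7)*sqrt(721), which is -9/14 + (32/721)*sqrt(721).
The branch term is analytic at 4 + (1/7)*sqrt(721) and contributes nothing to the residue; only the rational part matters.
The factor u**2 - 8*u + 9/7 splits as (u - a)(u - a') with a = 4 + (1/7)*sqrt(721), a' = 4 - (1/7)*sqrt(721). At the order-1 pole a set g(u) = (u - a)*(rational part) = [-9*u/7 - 4] / (u - a').
Simple pole: residue = g(a) at a = 4 + (1/7)*sqrt(721), which is -9/14 - (32/721)*sqrt(721).
List the singular points by increasing real part (a conjugate pair: the negative imaginary part first).
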